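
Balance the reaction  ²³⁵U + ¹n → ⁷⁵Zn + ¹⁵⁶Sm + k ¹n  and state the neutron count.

Conserve mass number: 236 = 75 + 156 + k, so k = 236 − 231 = 5.
Check atomic number: 92 = 30 + 62 + 0 = 92. ✓

5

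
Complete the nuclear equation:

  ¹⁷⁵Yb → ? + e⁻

Conserve mass number: 175 = A + 0, so A = 175.
Conserve atomic number: 70 = Z − 1, so Z = 71.
Z = 71 is lutetium, so the species is ¹⁷⁵Lu.

Lu-175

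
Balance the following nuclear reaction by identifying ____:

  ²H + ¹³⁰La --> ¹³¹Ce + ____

Conserve mass number: 2 + 130 = 131 + A, so A = 1.
Conserve atomic number: 1 + 57 = 58 + Z, so Z = 0.
A = 1 and Z = 0 is ¹n — a neutron.

neutron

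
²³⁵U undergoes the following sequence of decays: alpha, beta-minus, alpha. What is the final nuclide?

Start: (A, Z) = (235, 92).
After α: (231, 90).
After β⁻: (231, 91).
After α: (227, 89).
Z = 89 is actinium.

Ac-227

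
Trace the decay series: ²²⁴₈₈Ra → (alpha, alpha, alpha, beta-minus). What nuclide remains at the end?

Bi-212

Start: (A, Z) = (224, 88).
After α: (220, 86).
After α: (216, 84).
After α: (212, 82).
After β⁻: (212, 83).
Z = 83 is bismuth.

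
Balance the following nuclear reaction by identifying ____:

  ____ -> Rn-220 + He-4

Conserve mass number: A = 220 + 4, so A = 224.
Conserve atomic number: Z = 86 + 2, so Z = 88.
Z = 88 is radium, so the species is Ra-224.

Ra-224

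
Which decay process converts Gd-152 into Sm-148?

alpha decay

ΔA = 148 − 152 = -4; ΔZ = 62 − 64 = -2.
A drops by 4 and Z drops by 2 — the signature of alpha emission.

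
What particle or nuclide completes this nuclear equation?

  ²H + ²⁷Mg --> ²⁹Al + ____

gamma ray

Conserve mass number: 2 + 27 = 29 + A, so A = 0.
Conserve atomic number: 1 + 12 = 13 + Z, so Z = 0.
A = 0 and Z = 0 is γ — a gamma ray.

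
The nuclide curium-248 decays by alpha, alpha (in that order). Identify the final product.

U-240

Start: (A, Z) = (248, 96).
After α: (244, 94).
After α: (240, 92).
Z = 92 is uranium.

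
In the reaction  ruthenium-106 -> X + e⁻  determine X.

Conserve mass number: 106 = A + 0, so A = 106.
Conserve atomic number: 44 = Z − 1, so Z = 45.
Z = 45 is rhodium, so the species is rhodium-106.

Rh-106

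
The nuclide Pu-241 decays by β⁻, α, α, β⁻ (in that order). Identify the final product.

Start: (A, Z) = (241, 94).
After β⁻: (241, 95).
After α: (237, 93).
After α: (233, 91).
After β⁻: (233, 92).
Z = 92 is uranium.

U-233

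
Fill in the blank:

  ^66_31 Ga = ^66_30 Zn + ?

positron

Conserve mass number: 66 = 66 + A, so A = 0.
Conserve atomic number: 31 = 30 + Z, so Z = 1.
A = 0 and Z = 1 is ^0_1 e — a positron.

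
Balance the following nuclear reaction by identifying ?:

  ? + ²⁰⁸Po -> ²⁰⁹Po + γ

Conserve mass number: A + 208 = 209 + 0, so A = 1.
Conserve atomic number: Z + 84 = 84 + 0, so Z = 0.
A = 1 and Z = 0 is ¹n — a neutron.

neutron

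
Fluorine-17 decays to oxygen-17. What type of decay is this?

beta-plus decay or electron capture

ΔA = 17 − 17 = 0; ΔZ = 8 − 9 = -1.
A is unchanged and Z drops by 1 — a proton has become a neutron (β⁺ emission or electron capture).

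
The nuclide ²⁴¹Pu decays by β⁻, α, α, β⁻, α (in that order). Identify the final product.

Start: (A, Z) = (241, 94).
After β⁻: (241, 95).
After α: (237, 93).
After α: (233, 91).
After β⁻: (233, 92).
After α: (229, 90).
Z = 90 is thorium.

Th-229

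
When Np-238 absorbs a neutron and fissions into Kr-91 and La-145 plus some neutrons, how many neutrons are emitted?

Conserve mass number: 239 = 91 + 145 + k, so k = 239 − 236 = 3.
Check atomic number: 93 = 36 + 57 + 0 = 93. ✓

3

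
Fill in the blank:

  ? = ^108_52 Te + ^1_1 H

Conserve mass number: A = 108 + 1, so A = 109.
Conserve atomic number: Z = 52 + 1, so Z = 53.
Z = 53 is iodine, so the species is ^109_53 I.

I-109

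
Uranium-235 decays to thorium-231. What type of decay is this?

alpha decay

ΔA = 231 − 235 = -4; ΔZ = 90 − 92 = -2.
A drops by 4 and Z drops by 2 — the signature of alpha emission.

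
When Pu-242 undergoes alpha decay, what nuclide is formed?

Alpha decay: mass number changes by -4, atomic number by -2.
A: 242 − 4 = 238; Z: 94 − 2 = 92.
Z = 92 is uranium, so the daughter is U-238.

U-238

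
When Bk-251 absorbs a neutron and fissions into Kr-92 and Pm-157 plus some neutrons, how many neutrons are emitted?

Conserve mass number: 252 = 92 + 157 + k, so k = 252 − 249 = 3.
Check atomic number: 97 = 36 + 61 + 0 = 97. ✓

3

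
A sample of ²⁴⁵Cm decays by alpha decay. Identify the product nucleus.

Pu-241

Alpha decay: mass number changes by -4, atomic number by -2.
A: 245 − 4 = 241; Z: 96 − 2 = 94.
Z = 94 is plutonium, so the daughter is ²⁴¹Pu.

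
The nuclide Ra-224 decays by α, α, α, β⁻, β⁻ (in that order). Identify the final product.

Start: (A, Z) = (224, 88).
After α: (220, 86).
After α: (216, 84).
After α: (212, 82).
After β⁻: (212, 83).
After β⁻: (212, 84).
Z = 84 is polonium.

Po-212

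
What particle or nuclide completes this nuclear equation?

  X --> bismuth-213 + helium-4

Conserve mass number: A = 213 + 4, so A = 217.
Conserve atomic number: Z = 83 + 2, so Z = 85.
Z = 85 is astatine, so the species is astatine-217.

At-217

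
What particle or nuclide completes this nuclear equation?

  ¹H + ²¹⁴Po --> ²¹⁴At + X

neutron

Conserve mass number: 1 + 214 = 214 + A, so A = 1.
Conserve atomic number: 1 + 84 = 85 + Z, so Z = 0.
A = 1 and Z = 0 is ¹n — a neutron.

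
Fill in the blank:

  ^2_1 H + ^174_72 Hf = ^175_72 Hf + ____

Conserve mass number: 2 + 174 = 175 + A, so A = 1.
Conserve atomic number: 1 + 72 = 72 + Z, so Z = 1.
A = 1 and Z = 1 is ^1_1 H — a proton.

proton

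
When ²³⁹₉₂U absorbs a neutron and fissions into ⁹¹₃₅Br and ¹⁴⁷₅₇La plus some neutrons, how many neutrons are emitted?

2

Conserve mass number: 240 = 91 + 147 + k, so k = 240 − 238 = 2.
Check atomic number: 92 = 35 + 57 + 0 = 92. ✓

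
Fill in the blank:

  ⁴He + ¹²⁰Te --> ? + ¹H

Conserve mass number: 4 + 120 = A + 1, so A = 123.
Conserve atomic number: 2 + 52 = Z + 1, so Z = 53.
Z = 53 is iodine, so the species is ¹²³I.

I-123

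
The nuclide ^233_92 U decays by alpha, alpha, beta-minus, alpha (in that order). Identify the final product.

Fr-221

Start: (A, Z) = (233, 92).
After α: (229, 90).
After α: (225, 88).
After β⁻: (225, 89).
After α: (221, 87).
Z = 87 is francium.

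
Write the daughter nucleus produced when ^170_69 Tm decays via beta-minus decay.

Beta-minus decay: mass number changes by +0, atomic number by +1.
A: 170 = 170; Z: 69 + 1 = 70.
Z = 70 is ytterbium, so the daughter is ^170_70 Yb.

Yb-170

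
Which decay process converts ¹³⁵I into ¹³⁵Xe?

ΔA = 135 − 135 = 0; ΔZ = 54 − 53 = +1.
A is unchanged and Z rises by 1 — a neutron has become a proton (β⁻ decay).

beta-minus decay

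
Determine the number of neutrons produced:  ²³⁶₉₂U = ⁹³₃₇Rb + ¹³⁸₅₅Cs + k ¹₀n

5

Conserve mass number: 236 = 93 + 138 + k, so k = 236 − 231 = 5.
Check atomic number: 92 = 37 + 55 + 0 = 92. ✓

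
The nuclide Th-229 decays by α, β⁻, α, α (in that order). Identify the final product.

At-217

Start: (A, Z) = (229, 90).
After α: (225, 88).
After β⁻: (225, 89).
After α: (221, 87).
After α: (217, 85).
Z = 85 is astatine.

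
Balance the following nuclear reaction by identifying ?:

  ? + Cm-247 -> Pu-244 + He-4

Conserve mass number: A + 247 = 244 + 4, so A = 1.
Conserve atomic number: Z + 96 = 94 + 2, so Z = 0.
A = 1 and Z = 0 is n — a neutron.

neutron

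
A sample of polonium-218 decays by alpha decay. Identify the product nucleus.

Alpha decay: mass number changes by -4, atomic number by -2.
A: 218 − 4 = 214; Z: 84 − 2 = 82.
Z = 82 is lead, so the daughter is lead-214.

Pb-214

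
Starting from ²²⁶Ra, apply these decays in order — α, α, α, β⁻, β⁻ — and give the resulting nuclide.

Po-214

Start: (A, Z) = (226, 88).
After α: (222, 86).
After α: (218, 84).
After α: (214, 82).
After β⁻: (214, 83).
After β⁻: (214, 84).
Z = 84 is polonium.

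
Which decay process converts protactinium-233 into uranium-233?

beta-minus decay

ΔA = 233 − 233 = 0; ΔZ = 92 − 91 = +1.
A is unchanged and Z rises by 1 — a neutron has become a proton (β⁻ decay).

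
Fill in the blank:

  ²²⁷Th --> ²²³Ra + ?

alpha particle

Conserve mass number: 227 = 223 + A, so A = 4.
Conserve atomic number: 90 = 88 + Z, so Z = 2.
A = 4 and Z = 2 is ⁴He — an alpha particle.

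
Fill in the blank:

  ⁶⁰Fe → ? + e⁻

Conserve mass number: 60 = A + 0, so A = 60.
Conserve atomic number: 26 = Z − 1, so Z = 27.
Z = 27 is cobalt, so the species is ⁶⁰Co.

Co-60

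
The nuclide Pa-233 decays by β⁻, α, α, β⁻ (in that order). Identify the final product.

Start: (A, Z) = (233, 91).
After β⁻: (233, 92).
After α: (229, 90).
After α: (225, 88).
After β⁻: (225, 89).
Z = 89 is actinium.

Ac-225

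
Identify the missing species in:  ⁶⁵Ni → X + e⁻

Conserve mass number: 65 = A + 0, so A = 65.
Conserve atomic number: 28 = Z − 1, so Z = 29.
Z = 29 is copper, so the species is ⁶⁵Cu.

Cu-65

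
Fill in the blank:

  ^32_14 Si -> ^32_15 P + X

beta-minus particle

Conserve mass number: 32 = 32 + A, so A = 0.
Conserve atomic number: 14 = 15 + Z, so Z = -1.
A = 0 and Z = -1 is ^0_-1 e — a beta-minus particle.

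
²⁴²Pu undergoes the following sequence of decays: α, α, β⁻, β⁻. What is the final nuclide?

Start: (A, Z) = (242, 94).
After α: (238, 92).
After α: (234, 90).
After β⁻: (234, 91).
After β⁻: (234, 92).
Z = 92 is uranium.

U-234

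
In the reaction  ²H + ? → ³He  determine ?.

Conserve mass number: 2 + A = 3, so A = 1.
Conserve atomic number: 1 + Z = 2, so Z = 1.
A = 1 and Z = 1 is ¹H — a proton.

proton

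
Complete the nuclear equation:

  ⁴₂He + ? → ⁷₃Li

triton

Conserve mass number: 4 + A = 7, so A = 3.
Conserve atomic number: 2 + Z = 3, so Z = 1.
A = 3 and Z = 1 is ³₁H — a triton.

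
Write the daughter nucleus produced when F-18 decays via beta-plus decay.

Beta-plus decay: mass number changes by +0, atomic number by -1.
A: 18 = 18; Z: 9 − 1 = 8.
Z = 8 is oxygen, so the daughter is O-18.

O-18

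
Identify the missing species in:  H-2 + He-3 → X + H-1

Conserve mass number: 2 + 3 = A + 1, so A = 4.
Conserve atomic number: 1 + 2 = Z + 1, so Z = 2.
A = 4 and Z = 2 is He-4 — an alpha particle.

He-4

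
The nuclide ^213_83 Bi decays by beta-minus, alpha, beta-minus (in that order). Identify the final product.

Start: (A, Z) = (213, 83).
After β⁻: (213, 84).
After α: (209, 82).
After β⁻: (209, 83).
Z = 83 is bismuth.

Bi-209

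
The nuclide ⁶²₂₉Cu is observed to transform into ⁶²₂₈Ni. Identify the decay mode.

ΔA = 62 − 62 = 0; ΔZ = 28 − 29 = -1.
A is unchanged and Z drops by 1 — a proton has become a neutron (β⁺ emission or electron capture).

beta-plus decay or electron capture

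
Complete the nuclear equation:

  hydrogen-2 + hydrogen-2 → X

Conserve mass number: 2 + 2 = A, so A = 4.
Conserve atomic number: 1 + 1 = Z, so Z = 2.
A = 4 and Z = 2 is helium-4 — an alpha particle.

He-4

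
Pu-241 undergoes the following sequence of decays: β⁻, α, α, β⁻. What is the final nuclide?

U-233

Start: (A, Z) = (241, 94).
After β⁻: (241, 95).
After α: (237, 93).
After α: (233, 91).
After β⁻: (233, 92).
Z = 92 is uranium.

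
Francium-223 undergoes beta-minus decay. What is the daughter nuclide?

Beta-minus decay: mass number changes by +0, atomic number by +1.
A: 223 = 223; Z: 87 + 1 = 88.
Z = 88 is radium, so the daughter is radium-223.

Ra-223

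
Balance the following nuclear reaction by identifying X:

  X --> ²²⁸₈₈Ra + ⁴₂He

Conserve mass number: A = 228 + 4, so A = 232.
Conserve atomic number: Z = 88 + 2, so Z = 90.
Z = 90 is thorium, so the species is ²³²₉₀Th.

Th-232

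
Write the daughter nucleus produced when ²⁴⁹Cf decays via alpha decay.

Cm-245

Alpha decay: mass number changes by -4, atomic number by -2.
A: 249 − 4 = 245; Z: 98 − 2 = 96.
Z = 96 is curium, so the daughter is ²⁴⁵Cm.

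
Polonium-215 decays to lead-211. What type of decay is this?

alpha decay

ΔA = 211 − 215 = -4; ΔZ = 82 − 84 = -2.
A drops by 4 and Z drops by 2 — the signature of alpha emission.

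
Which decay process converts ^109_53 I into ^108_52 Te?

proton emission

ΔA = 108 − 109 = -1; ΔZ = 52 − 53 = -1.
A drops by 1 and Z drops by 1 — a proton was emitted.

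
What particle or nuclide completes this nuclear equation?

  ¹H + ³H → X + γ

He-4

Conserve mass number: 1 + 3 = A + 0, so A = 4.
Conserve atomic number: 1 + 1 = Z + 0, so Z = 2.
A = 4 and Z = 2 is ⁴He — an alpha particle.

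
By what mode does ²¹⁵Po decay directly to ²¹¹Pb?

alpha decay

ΔA = 211 − 215 = -4; ΔZ = 82 − 84 = -2.
A drops by 4 and Z drops by 2 — the signature of alpha emission.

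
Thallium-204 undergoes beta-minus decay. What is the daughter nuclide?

Pb-204

Beta-minus decay: mass number changes by +0, atomic number by +1.
A: 204 = 204; Z: 81 + 1 = 82.
Z = 82 is lead, so the daughter is lead-204.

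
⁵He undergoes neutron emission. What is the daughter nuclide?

He-4

Neutron emission: mass number changes by -1, atomic number by +0.
A: 5 − 1 = 4; Z: 2 = 2.
Z = 2 is helium, so the daughter is ⁴He.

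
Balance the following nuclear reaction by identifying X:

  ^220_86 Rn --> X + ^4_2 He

Po-216

Conserve mass number: 220 = A + 4, so A = 216.
Conserve atomic number: 86 = Z + 2, so Z = 84.
Z = 84 is polonium, so the species is ^216_84 Po.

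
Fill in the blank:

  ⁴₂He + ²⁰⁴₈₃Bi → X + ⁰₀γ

At-208

Conserve mass number: 4 + 204 = A + 0, so A = 208.
Conserve atomic number: 2 + 83 = Z + 0, so Z = 85.
Z = 85 is astatine, so the species is ²⁰⁸₈₅At.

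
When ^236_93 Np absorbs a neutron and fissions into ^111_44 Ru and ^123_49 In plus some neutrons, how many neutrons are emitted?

3

Conserve mass number: 237 = 111 + 123 + k, so k = 237 − 234 = 3.
Check atomic number: 93 = 44 + 49 + 0 = 93. ✓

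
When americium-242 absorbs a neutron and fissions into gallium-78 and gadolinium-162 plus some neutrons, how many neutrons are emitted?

Conserve mass number: 243 = 78 + 162 + k, so k = 243 − 240 = 3.
Check atomic number: 95 = 31 + 64 + 0 = 95. ✓

3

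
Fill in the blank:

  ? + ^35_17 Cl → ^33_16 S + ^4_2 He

Conserve mass number: A + 35 = 33 + 4, so A = 2.
Conserve atomic number: Z + 17 = 16 + 2, so Z = 1.
A = 2 and Z = 1 is ^2_1 H — a deuteron.

deuteron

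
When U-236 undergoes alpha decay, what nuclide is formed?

Alpha decay: mass number changes by -4, atomic number by -2.
A: 236 − 4 = 232; Z: 92 − 2 = 90.
Z = 90 is thorium, so the daughter is Th-232.

Th-232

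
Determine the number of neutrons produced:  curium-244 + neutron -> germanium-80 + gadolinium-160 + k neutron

Conserve mass number: 245 = 80 + 160 + k, so k = 245 − 240 = 5.
Check atomic number: 96 = 32 + 64 + 0 = 96. ✓

5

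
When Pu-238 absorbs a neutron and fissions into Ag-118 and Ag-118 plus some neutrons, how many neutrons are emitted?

3

Conserve mass number: 239 = 118 + 118 + k, so k = 239 − 236 = 3.
Check atomic number: 94 = 47 + 47 + 0 = 94. ✓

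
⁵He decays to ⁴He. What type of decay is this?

neutron emission

ΔA = 4 − 5 = -1; ΔZ = 2 − 2 = +0.
A drops by 1 with Z unchanged — a neutron was emitted.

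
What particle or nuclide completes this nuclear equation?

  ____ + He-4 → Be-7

He-3

Conserve mass number: A + 4 = 7, so A = 3.
Conserve atomic number: Z + 2 = 4, so Z = 2.
Z = 2 is helium, so the species is He-3.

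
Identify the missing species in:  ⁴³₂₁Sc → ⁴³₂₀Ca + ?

Conserve mass number: 43 = 43 + A, so A = 0.
Conserve atomic number: 21 = 20 + Z, so Z = 1.
A = 0 and Z = 1 is ⁰₁e — a positron.

positron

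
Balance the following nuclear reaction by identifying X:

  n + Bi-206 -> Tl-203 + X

Conserve mass number: 1 + 206 = 203 + A, so A = 4.
Conserve atomic number: 0 + 83 = 81 + Z, so Z = 2.
A = 4 and Z = 2 is He-4 — an alpha particle.

alpha particle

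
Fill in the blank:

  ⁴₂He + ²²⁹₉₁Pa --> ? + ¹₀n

Conserve mass number: 4 + 229 = A + 1, so A = 232.
Conserve atomic number: 2 + 91 = Z + 0, so Z = 93.
Z = 93 is neptunium, so the species is ²³²₉₃Np.

Np-232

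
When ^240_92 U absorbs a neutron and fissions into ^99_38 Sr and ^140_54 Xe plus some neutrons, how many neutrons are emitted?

2

Conserve mass number: 241 = 99 + 140 + k, so k = 241 − 239 = 2.
Check atomic number: 92 = 38 + 54 + 0 = 92. ✓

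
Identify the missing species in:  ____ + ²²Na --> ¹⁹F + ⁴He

neutron

Conserve mass number: A + 22 = 19 + 4, so A = 1.
Conserve atomic number: Z + 11 = 9 + 2, so Z = 0.
A = 1 and Z = 0 is ¹n — a neutron.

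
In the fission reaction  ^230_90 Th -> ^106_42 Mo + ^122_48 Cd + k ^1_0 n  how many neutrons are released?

Conserve mass number: 230 = 106 + 122 + k, so k = 230 − 228 = 2.
Check atomic number: 90 = 42 + 48 + 0 = 90. ✓

2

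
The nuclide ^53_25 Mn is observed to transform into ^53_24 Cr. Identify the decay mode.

ΔA = 53 − 53 = 0; ΔZ = 24 − 25 = -1.
A is unchanged and Z drops by 1 — a proton has become a neutron (β⁺ emission or electron capture).

beta-plus decay or electron capture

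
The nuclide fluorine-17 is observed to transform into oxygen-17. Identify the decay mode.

ΔA = 17 − 17 = 0; ΔZ = 8 − 9 = -1.
A is unchanged and Z drops by 1 — a proton has become a neutron (β⁺ emission or electron capture).

beta-plus decay or electron capture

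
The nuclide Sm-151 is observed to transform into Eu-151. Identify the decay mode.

beta-minus decay

ΔA = 151 − 151 = 0; ΔZ = 63 − 62 = +1.
A is unchanged and Z rises by 1 — a neutron has become a proton (β⁻ decay).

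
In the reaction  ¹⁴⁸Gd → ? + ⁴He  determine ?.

Sm-144

Conserve mass number: 148 = A + 4, so A = 144.
Conserve atomic number: 64 = Z + 2, so Z = 62.
Z = 62 is samarium, so the species is ¹⁴⁴Sm.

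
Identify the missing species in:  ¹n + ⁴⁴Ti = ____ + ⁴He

Conserve mass number: 1 + 44 = A + 4, so A = 41.
Conserve atomic number: 0 + 22 = Z + 2, so Z = 20.
Z = 20 is calcium, so the species is ⁴¹Ca.

Ca-41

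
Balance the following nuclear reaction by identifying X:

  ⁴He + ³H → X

Li-7

Conserve mass number: 4 + 3 = A, so A = 7.
Conserve atomic number: 2 + 1 = Z, so Z = 3.
Z = 3 is lithium, so the species is ⁷Li.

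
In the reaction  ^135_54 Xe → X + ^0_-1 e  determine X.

Cs-135

Conserve mass number: 135 = A + 0, so A = 135.
Conserve atomic number: 54 = Z − 1, so Z = 55.
Z = 55 is caesium, so the species is ^135_55 Cs.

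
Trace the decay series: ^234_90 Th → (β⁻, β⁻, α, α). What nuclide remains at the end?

Ra-226

Start: (A, Z) = (234, 90).
After β⁻: (234, 91).
After β⁻: (234, 92).
After α: (230, 90).
After α: (226, 88).
Z = 88 is radium.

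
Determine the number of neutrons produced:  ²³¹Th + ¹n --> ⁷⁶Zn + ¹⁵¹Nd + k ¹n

Conserve mass number: 232 = 76 + 151 + k, so k = 232 − 227 = 5.
Check atomic number: 90 = 30 + 60 + 0 = 90. ✓

5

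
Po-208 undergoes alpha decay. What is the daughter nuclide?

Alpha decay: mass number changes by -4, atomic number by -2.
A: 208 − 4 = 204; Z: 84 − 2 = 82.
Z = 82 is lead, so the daughter is Pb-204.

Pb-204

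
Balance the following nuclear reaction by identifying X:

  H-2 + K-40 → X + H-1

Conserve mass number: 2 + 40 = A + 1, so A = 41.
Conserve atomic number: 1 + 19 = Z + 1, so Z = 19.
Z = 19 is potassium, so the species is K-41.

K-41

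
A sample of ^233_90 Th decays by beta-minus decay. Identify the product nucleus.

Pa-233

Beta-minus decay: mass number changes by +0, atomic number by +1.
A: 233 = 233; Z: 90 + 1 = 91.
Z = 91 is protactinium, so the daughter is ^233_91 Pa.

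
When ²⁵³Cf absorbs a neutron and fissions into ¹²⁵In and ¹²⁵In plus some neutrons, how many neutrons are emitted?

Conserve mass number: 254 = 125 + 125 + k, so k = 254 − 250 = 4.
Check atomic number: 98 = 49 + 49 + 0 = 98. ✓

4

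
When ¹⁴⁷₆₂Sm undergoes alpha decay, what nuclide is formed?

Nd-143

Alpha decay: mass number changes by -4, atomic number by -2.
A: 147 − 4 = 143; Z: 62 − 2 = 60.
Z = 60 is neodymium, so the daughter is ¹⁴³₆₀Nd.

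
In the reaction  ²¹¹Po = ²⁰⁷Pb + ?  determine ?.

alpha particle

Conserve mass number: 211 = 207 + A, so A = 4.
Conserve atomic number: 84 = 82 + Z, so Z = 2.
A = 4 and Z = 2 is ⁴He — an alpha particle.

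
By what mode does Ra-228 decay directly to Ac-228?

ΔA = 228 − 228 = 0; ΔZ = 89 − 88 = +1.
A is unchanged and Z rises by 1 — a neutron has become a proton (β⁻ decay).

beta-minus decay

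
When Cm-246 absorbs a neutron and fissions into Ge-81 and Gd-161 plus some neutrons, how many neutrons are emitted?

5

Conserve mass number: 247 = 81 + 161 + k, so k = 247 − 242 = 5.
Check atomic number: 96 = 32 + 64 + 0 = 96. ✓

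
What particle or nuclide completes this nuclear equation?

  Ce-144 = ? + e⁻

Conserve mass number: 144 = A + 0, so A = 144.
Conserve atomic number: 58 = Z − 1, so Z = 59.
Z = 59 is praseodymium, so the species is Pr-144.

Pr-144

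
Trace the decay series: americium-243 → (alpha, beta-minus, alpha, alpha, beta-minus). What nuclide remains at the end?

Start: (A, Z) = (243, 95).
After α: (239, 93).
After β⁻: (239, 94).
After α: (235, 92).
After α: (231, 90).
After β⁻: (231, 91).
Z = 91 is protactinium.

Pa-231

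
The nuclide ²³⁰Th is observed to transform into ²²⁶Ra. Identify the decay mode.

ΔA = 226 − 230 = -4; ΔZ = 88 − 90 = -2.
A drops by 4 and Z drops by 2 — the signature of alpha emission.

alpha decay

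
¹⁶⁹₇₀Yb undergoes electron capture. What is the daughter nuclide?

Tm-169

Electron capture: mass number changes by +0, atomic number by -1.
A: 169 = 169; Z: 70 − 1 = 69.
Z = 69 is thulium, so the daughter is ¹⁶⁹₆₉Tm.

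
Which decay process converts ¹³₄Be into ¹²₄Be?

ΔA = 12 − 13 = -1; ΔZ = 4 − 4 = +0.
A drops by 1 with Z unchanged — a neutron was emitted.

neutron emission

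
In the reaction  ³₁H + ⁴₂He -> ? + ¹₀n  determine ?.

Conserve mass number: 3 + 4 = A + 1, so A = 6.
Conserve atomic number: 1 + 2 = Z + 0, so Z = 3.
Z = 3 is lithium, so the species is ⁶₃Li.

Li-6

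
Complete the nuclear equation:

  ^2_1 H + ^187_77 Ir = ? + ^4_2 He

Conserve mass number: 2 + 187 = A + 4, so A = 185.
Conserve atomic number: 1 + 77 = Z + 2, so Z = 76.
Z = 76 is osmium, so the species is ^185_76 Os.

Os-185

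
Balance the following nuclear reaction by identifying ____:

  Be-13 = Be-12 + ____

neutron

Conserve mass number: 13 = 12 + A, so A = 1.
Conserve atomic number: 4 = 4 + Z, so Z = 0.
A = 1 and Z = 0 is n — a neutron.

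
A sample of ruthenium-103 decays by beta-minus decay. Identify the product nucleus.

Rh-103

Beta-minus decay: mass number changes by +0, atomic number by +1.
A: 103 = 103; Z: 44 + 1 = 45.
Z = 45 is rhodium, so the daughter is rhodium-103.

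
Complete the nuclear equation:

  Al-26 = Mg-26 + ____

Conserve mass number: 26 = 26 + A, so A = 0.
Conserve atomic number: 13 = 12 + Z, so Z = 1.
A = 0 and Z = 1 is e⁺ — a positron.

positron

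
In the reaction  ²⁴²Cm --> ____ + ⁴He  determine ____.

Conserve mass number: 242 = A + 4, so A = 238.
Conserve atomic number: 96 = Z + 2, so Z = 94.
Z = 94 is plutonium, so the species is ²³⁸Pu.

Pu-238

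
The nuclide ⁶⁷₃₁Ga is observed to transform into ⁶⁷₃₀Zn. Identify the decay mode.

ΔA = 67 − 67 = 0; ΔZ = 30 − 31 = -1.
A is unchanged and Z drops by 1 — a proton has become a neutron (β⁺ emission or electron capture).

beta-plus decay or electron capture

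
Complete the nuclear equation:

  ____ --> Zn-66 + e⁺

Ga-66

Conserve mass number: A = 66 + 0, so A = 66.
Conserve atomic number: Z = 30 + 1, so Z = 31.
Z = 31 is gallium, so the species is Ga-66.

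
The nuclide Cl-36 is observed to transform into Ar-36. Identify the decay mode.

ΔA = 36 − 36 = 0; ΔZ = 18 − 17 = +1.
A is unchanged and Z rises by 1 — a neutron has become a proton (β⁻ decay).

beta-minus decay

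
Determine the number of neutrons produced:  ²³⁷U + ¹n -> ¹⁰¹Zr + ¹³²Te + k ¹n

5

Conserve mass number: 238 = 101 + 132 + k, so k = 238 − 233 = 5.
Check atomic number: 92 = 40 + 52 + 0 = 92. ✓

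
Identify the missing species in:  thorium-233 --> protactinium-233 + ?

Conserve mass number: 233 = 233 + A, so A = 0.
Conserve atomic number: 90 = 91 + Z, so Z = -1.
A = 0 and Z = -1 is e⁻ — a beta-minus particle.

beta-minus particle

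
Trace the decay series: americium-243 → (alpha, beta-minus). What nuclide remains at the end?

Pu-239

Start: (A, Z) = (243, 95).
After α: (239, 93).
After β⁻: (239, 94).
Z = 94 is plutonium.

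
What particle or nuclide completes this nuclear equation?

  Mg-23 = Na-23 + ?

positron

Conserve mass number: 23 = 23 + A, so A = 0.
Conserve atomic number: 12 = 11 + Z, so Z = 1.
A = 0 and Z = 1 is e⁺ — a positron.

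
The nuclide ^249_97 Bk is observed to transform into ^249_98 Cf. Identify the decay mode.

beta-minus decay

ΔA = 249 − 249 = 0; ΔZ = 98 − 97 = +1.
A is unchanged and Z rises by 1 — a neutron has become a proton (β⁻ decay).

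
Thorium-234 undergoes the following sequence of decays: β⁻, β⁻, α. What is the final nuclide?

Th-230

Start: (A, Z) = (234, 90).
After β⁻: (234, 91).
After β⁻: (234, 92).
After α: (230, 90).
Z = 90 is thorium.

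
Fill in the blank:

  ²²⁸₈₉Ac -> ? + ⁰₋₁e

Conserve mass number: 228 = A + 0, so A = 228.
Conserve atomic number: 89 = Z − 1, so Z = 90.
Z = 90 is thorium, so the species is ²²⁸₉₀Th.

Th-228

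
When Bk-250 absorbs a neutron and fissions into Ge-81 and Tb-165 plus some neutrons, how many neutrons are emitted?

Conserve mass number: 251 = 81 + 165 + k, so k = 251 − 246 = 5.
Check atomic number: 97 = 32 + 65 + 0 = 97. ✓

5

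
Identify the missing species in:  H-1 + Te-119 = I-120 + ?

gamma ray

Conserve mass number: 1 + 119 = 120 + A, so A = 0.
Conserve atomic number: 1 + 52 = 53 + Z, so Z = 0.
A = 0 and Z = 0 is γ — a gamma ray.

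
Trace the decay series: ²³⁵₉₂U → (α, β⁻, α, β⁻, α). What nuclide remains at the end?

Start: (A, Z) = (235, 92).
After α: (231, 90).
After β⁻: (231, 91).
After α: (227, 89).
After β⁻: (227, 90).
After α: (223, 88).
Z = 88 is radium.

Ra-223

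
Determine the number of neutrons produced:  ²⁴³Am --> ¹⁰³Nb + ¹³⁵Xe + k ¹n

5

Conserve mass number: 243 = 103 + 135 + k, so k = 243 − 238 = 5.
Check atomic number: 95 = 41 + 54 + 0 = 95. ✓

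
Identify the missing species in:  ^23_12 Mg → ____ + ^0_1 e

Na-23

Conserve mass number: 23 = A + 0, so A = 23.
Conserve atomic number: 12 = Z + 1, so Z = 11.
Z = 11 is sodium, so the species is ^23_11 Na.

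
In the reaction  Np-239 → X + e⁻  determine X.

Pu-239

Conserve mass number: 239 = A + 0, so A = 239.
Conserve atomic number: 93 = Z − 1, so Z = 94.
Z = 94 is plutonium, so the species is Pu-239.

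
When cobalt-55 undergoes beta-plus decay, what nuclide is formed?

Fe-55

Beta-plus decay: mass number changes by +0, atomic number by -1.
A: 55 = 55; Z: 27 − 1 = 26.
Z = 26 is iron, so the daughter is iron-55.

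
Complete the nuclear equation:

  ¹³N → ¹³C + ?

positron

Conserve mass number: 13 = 13 + A, so A = 0.
Conserve atomic number: 7 = 6 + Z, so Z = 1.
A = 0 and Z = 1 is e⁺ — a positron.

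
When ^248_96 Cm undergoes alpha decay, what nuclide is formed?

Pu-244

Alpha decay: mass number changes by -4, atomic number by -2.
A: 248 − 4 = 244; Z: 96 − 2 = 94.
Z = 94 is plutonium, so the daughter is ^244_94 Pu.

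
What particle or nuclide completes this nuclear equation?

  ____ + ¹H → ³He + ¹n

triton

Conserve mass number: A + 1 = 3 + 1, so A = 3.
Conserve atomic number: Z + 1 = 2 + 0, so Z = 1.
A = 3 and Z = 1 is ³H — a triton.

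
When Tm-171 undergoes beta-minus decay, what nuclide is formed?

Yb-171

Beta-minus decay: mass number changes by +0, atomic number by +1.
A: 171 = 171; Z: 69 + 1 = 70.
Z = 70 is ytterbium, so the daughter is Yb-171.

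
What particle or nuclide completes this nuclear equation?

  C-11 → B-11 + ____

positron

Conserve mass number: 11 = 11 + A, so A = 0.
Conserve atomic number: 6 = 5 + Z, so Z = 1.
A = 0 and Z = 1 is e⁺ — a positron.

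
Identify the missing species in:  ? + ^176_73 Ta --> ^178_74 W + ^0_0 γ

deuteron

Conserve mass number: A + 176 = 178 + 0, so A = 2.
Conserve atomic number: Z + 73 = 74 + 0, so Z = 1.
A = 2 and Z = 1 is ^2_1 H — a deuteron.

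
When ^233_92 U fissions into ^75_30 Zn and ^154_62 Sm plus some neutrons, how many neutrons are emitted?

4

Conserve mass number: 233 = 75 + 154 + k, so k = 233 − 229 = 4.
Check atomic number: 92 = 30 + 62 + 0 = 92. ✓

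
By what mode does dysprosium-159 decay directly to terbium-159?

ΔA = 159 − 159 = 0; ΔZ = 65 − 66 = -1.
A is unchanged and Z drops by 1 — a proton has become a neutron (β⁺ emission or electron capture).

beta-plus decay or electron capture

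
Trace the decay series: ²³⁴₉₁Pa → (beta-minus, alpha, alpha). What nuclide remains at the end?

Start: (A, Z) = (234, 91).
After β⁻: (234, 92).
After α: (230, 90).
After α: (226, 88).
Z = 88 is radium.

Ra-226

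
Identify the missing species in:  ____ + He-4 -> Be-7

Conserve mass number: A + 4 = 7, so A = 3.
Conserve atomic number: Z + 2 = 4, so Z = 2.
Z = 2 is helium, so the species is He-3.

He-3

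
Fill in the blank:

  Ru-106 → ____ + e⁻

Rh-106

Conserve mass number: 106 = A + 0, so A = 106.
Conserve atomic number: 44 = Z − 1, so Z = 45.
Z = 45 is rhodium, so the species is Rh-106.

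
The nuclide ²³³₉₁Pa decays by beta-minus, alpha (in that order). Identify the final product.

Start: (A, Z) = (233, 91).
After β⁻: (233, 92).
After α: (229, 90).
Z = 90 is thorium.

Th-229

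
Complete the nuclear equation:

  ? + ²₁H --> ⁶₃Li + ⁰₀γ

Conserve mass number: A + 2 = 6 + 0, so A = 4.
Conserve atomic number: Z + 1 = 3 + 0, so Z = 2.
A = 4 and Z = 2 is ⁴₂He — an alpha particle.

alpha particle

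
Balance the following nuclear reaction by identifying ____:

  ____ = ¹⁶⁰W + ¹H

Conserve mass number: A = 160 + 1, so A = 161.
Conserve atomic number: Z = 74 + 1, so Z = 75.
Z = 75 is rhenium, so the species is ¹⁶¹Re.

Re-161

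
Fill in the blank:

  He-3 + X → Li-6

Conserve mass number: 3 + A = 6, so A = 3.
Conserve atomic number: 2 + Z = 3, so Z = 1.
A = 3 and Z = 1 is H-3 — a triton.

triton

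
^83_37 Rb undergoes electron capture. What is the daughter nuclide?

Electron capture: mass number changes by +0, atomic number by -1.
A: 83 = 83; Z: 37 − 1 = 36.
Z = 36 is krypton, so the daughter is ^83_36 Kr.

Kr-83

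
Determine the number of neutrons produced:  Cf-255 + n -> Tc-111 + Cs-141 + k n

4

Conserve mass number: 256 = 111 + 141 + k, so k = 256 − 252 = 4.
Check atomic number: 98 = 43 + 55 + 0 = 98. ✓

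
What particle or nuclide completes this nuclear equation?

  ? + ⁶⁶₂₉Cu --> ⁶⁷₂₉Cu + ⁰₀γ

Conserve mass number: A + 66 = 67 + 0, so A = 1.
Conserve atomic number: Z + 29 = 29 + 0, so Z = 0.
A = 1 and Z = 0 is ¹₀n — a neutron.

neutron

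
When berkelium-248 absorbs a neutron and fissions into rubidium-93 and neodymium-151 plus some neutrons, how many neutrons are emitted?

Conserve mass number: 249 = 93 + 151 + k, so k = 249 − 244 = 5.
Check atomic number: 97 = 37 + 60 + 0 = 97. ✓

5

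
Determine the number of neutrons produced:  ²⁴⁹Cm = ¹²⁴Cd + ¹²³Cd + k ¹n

2

Conserve mass number: 249 = 124 + 123 + k, so k = 249 − 247 = 2.
Check atomic number: 96 = 48 + 48 + 0 = 96. ✓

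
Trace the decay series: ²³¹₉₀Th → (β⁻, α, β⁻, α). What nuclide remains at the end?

Start: (A, Z) = (231, 90).
After β⁻: (231, 91).
After α: (227, 89).
After β⁻: (227, 90).
After α: (223, 88).
Z = 88 is radium.

Ra-223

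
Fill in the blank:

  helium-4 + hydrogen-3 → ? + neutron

Li-6

Conserve mass number: 4 + 3 = A + 1, so A = 6.
Conserve atomic number: 2 + 1 = Z + 0, so Z = 3.
Z = 3 is lithium, so the species is lithium-6.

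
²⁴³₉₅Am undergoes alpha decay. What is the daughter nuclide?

Alpha decay: mass number changes by -4, atomic number by -2.
A: 243 − 4 = 239; Z: 95 − 2 = 93.
Z = 93 is neptunium, so the daughter is ²³⁹₉₃Np.

Np-239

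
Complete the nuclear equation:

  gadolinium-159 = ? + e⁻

Tb-159

Conserve mass number: 159 = A + 0, so A = 159.
Conserve atomic number: 64 = Z − 1, so Z = 65.
Z = 65 is terbium, so the species is terbium-159.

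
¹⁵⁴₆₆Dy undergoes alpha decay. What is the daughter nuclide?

Gd-150

Alpha decay: mass number changes by -4, atomic number by -2.
A: 154 − 4 = 150; Z: 66 − 2 = 64.
Z = 64 is gadolinium, so the daughter is ¹⁵⁰₆₄Gd.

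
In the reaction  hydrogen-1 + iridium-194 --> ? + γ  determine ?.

Conserve mass number: 1 + 194 = A + 0, so A = 195.
Conserve atomic number: 1 + 77 = Z + 0, so Z = 78.
Z = 78 is platinum, so the species is platinum-195.

Pt-195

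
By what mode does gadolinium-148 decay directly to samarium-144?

alpha decay

ΔA = 144 − 148 = -4; ΔZ = 62 − 64 = -2.
A drops by 4 and Z drops by 2 — the signature of alpha emission.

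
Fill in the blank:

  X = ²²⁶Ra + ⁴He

Conserve mass number: A = 226 + 4, so A = 230.
Conserve atomic number: Z = 88 + 2, so Z = 90.
Z = 90 is thorium, so the species is ²³⁰Th.

Th-230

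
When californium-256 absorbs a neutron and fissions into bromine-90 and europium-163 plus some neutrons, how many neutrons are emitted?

4

Conserve mass number: 257 = 90 + 163 + k, so k = 257 − 253 = 4.
Check atomic number: 98 = 35 + 63 + 0 = 98. ✓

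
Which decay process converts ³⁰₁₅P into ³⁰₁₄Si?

beta-plus decay or electron capture

ΔA = 30 − 30 = 0; ΔZ = 14 − 15 = -1.
A is unchanged and Z drops by 1 — a proton has become a neutron (β⁺ emission or electron capture).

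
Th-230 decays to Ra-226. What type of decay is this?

alpha decay

ΔA = 226 − 230 = -4; ΔZ = 88 − 90 = -2.
A drops by 4 and Z drops by 2 — the signature of alpha emission.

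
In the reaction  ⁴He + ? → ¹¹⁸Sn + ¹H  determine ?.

In-115

Conserve mass number: 4 + A = 118 + 1, so A = 115.
Conserve atomic number: 2 + Z = 50 + 1, so Z = 49.
Z = 49 is indium, so the species is ¹¹⁵In.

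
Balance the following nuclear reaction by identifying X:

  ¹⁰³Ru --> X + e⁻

Rh-103

Conserve mass number: 103 = A + 0, so A = 103.
Conserve atomic number: 44 = Z − 1, so Z = 45.
Z = 45 is rhodium, so the species is ¹⁰³Rh.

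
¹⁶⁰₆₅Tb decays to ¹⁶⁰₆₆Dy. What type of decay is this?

beta-minus decay

ΔA = 160 − 160 = 0; ΔZ = 66 − 65 = +1.
A is unchanged and Z rises by 1 — a neutron has become a proton (β⁻ decay).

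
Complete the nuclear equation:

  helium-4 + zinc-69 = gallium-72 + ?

proton

Conserve mass number: 4 + 69 = 72 + A, so A = 1.
Conserve atomic number: 2 + 30 = 31 + Z, so Z = 1.
A = 1 and Z = 1 is hydrogen-1 — a proton.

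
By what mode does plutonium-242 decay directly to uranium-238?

alpha decay

ΔA = 238 − 242 = -4; ΔZ = 92 − 94 = -2.
A drops by 4 and Z drops by 2 — the signature of alpha emission.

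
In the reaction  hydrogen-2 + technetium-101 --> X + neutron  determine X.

Conserve mass number: 2 + 101 = A + 1, so A = 102.
Conserve atomic number: 1 + 43 = Z + 0, so Z = 44.
Z = 44 is ruthenium, so the species is ruthenium-102.

Ru-102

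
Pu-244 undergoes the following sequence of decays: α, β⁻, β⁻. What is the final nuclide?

Start: (A, Z) = (244, 94).
After α: (240, 92).
After β⁻: (240, 93).
After β⁻: (240, 94).
Z = 94 is plutonium.

Pu-240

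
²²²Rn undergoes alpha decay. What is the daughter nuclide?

Po-218

Alpha decay: mass number changes by -4, atomic number by -2.
A: 222 − 4 = 218; Z: 86 − 2 = 84.
Z = 84 is polonium, so the daughter is ²¹⁸Po.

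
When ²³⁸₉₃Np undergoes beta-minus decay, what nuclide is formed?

Beta-minus decay: mass number changes by +0, atomic number by +1.
A: 238 = 238; Z: 93 + 1 = 94.
Z = 94 is plutonium, so the daughter is ²³⁸₉₄Pu.

Pu-238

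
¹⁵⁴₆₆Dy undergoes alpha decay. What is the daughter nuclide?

Gd-150

Alpha decay: mass number changes by -4, atomic number by -2.
A: 154 − 4 = 150; Z: 66 − 2 = 64.
Z = 64 is gadolinium, so the daughter is ¹⁵⁰₆₄Gd.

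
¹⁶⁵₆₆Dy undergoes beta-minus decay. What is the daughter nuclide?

Beta-minus decay: mass number changes by +0, atomic number by +1.
A: 165 = 165; Z: 66 + 1 = 67.
Z = 67 is holmium, so the daughter is ¹⁶⁵₆₇Ho.

Ho-165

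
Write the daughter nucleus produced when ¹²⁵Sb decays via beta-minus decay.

Beta-minus decay: mass number changes by +0, atomic number by +1.
A: 125 = 125; Z: 51 + 1 = 52.
Z = 52 is tellurium, so the daughter is ¹²⁵Te.

Te-125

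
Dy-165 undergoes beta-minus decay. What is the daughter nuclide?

Ho-165

Beta-minus decay: mass number changes by +0, atomic number by +1.
A: 165 = 165; Z: 66 + 1 = 67.
Z = 67 is holmium, so the daughter is Ho-165.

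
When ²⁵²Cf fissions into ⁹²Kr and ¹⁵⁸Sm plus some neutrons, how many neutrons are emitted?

2

Conserve mass number: 252 = 92 + 158 + k, so k = 252 − 250 = 2.
Check atomic number: 98 = 36 + 62 + 0 = 98. ✓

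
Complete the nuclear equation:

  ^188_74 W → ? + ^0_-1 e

Re-188

Conserve mass number: 188 = A + 0, so A = 188.
Conserve atomic number: 74 = Z − 1, so Z = 75.
Z = 75 is rhenium, so the species is ^188_75 Re.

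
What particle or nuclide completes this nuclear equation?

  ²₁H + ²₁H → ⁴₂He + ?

gamma ray

Conserve mass number: 2 + 2 = 4 + A, so A = 0.
Conserve atomic number: 1 + 1 = 2 + Z, so Z = 0.
A = 0 and Z = 0 is ⁰₀γ — a gamma ray.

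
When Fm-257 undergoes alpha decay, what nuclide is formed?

Cf-253

Alpha decay: mass number changes by -4, atomic number by -2.
A: 257 − 4 = 253; Z: 100 − 2 = 98.
Z = 98 is californium, so the daughter is Cf-253.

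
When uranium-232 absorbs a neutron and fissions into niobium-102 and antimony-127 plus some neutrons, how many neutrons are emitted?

4

Conserve mass number: 233 = 102 + 127 + k, so k = 233 − 229 = 4.
Check atomic number: 92 = 41 + 51 + 0 = 92. ✓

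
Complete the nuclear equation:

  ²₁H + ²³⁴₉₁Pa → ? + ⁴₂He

Conserve mass number: 2 + 234 = A + 4, so A = 232.
Conserve atomic number: 1 + 91 = Z + 2, so Z = 90.
Z = 90 is thorium, so the species is ²³²₉₀Th.

Th-232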